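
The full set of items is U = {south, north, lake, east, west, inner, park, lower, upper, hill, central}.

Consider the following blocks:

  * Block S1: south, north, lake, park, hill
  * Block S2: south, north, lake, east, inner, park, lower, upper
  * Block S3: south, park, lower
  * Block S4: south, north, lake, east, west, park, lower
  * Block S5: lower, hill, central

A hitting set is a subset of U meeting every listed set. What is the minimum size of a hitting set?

Take H = {south, hill}. Each listed block contains at least one of these, so H is a hitting set of size 2.
No single item lies in every block, so at least 2 are needed and 2 is optimal.

2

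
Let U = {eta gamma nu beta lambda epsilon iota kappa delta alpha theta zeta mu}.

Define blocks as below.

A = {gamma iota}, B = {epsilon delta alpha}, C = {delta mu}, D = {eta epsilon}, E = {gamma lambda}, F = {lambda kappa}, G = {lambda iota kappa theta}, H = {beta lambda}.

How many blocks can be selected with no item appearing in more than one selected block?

4

A, C, D, F are pairwise disjoint (A={gamma,iota}; C={delta,mu}; D={eta,epsilon}; F={lambda,kappa}).
Every remaining block overlaps one of these, and no 5 of the listed blocks are pairwise disjoint, so 4 is the maximum.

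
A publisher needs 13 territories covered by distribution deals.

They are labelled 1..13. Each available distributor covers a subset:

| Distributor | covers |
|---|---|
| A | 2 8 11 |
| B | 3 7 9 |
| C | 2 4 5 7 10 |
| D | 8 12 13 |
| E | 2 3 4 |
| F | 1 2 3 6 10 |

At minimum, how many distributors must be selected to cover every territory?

5

A and B and C and D and F together: A ∪ B ∪ C ∪ D ∪ F = {1, 2, 3, 4, 5, 6, 7, 8, 9, 10, 11, 12, 13} — every territory is covered.
No 4 of the 6 distributors cover everything (all 15 combinations miss at least one territory), so 5 is optimal.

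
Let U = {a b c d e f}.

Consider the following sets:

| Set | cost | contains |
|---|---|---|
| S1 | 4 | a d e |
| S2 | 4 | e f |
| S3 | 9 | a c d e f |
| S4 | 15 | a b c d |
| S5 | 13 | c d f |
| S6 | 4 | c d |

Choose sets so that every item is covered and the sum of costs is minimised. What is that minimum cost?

S2, S4 together cover every item (S2 ∪ S4 = {a, b, c, d, e, f}); total cost 4 + 15 = 19.
The greedy pick S1, S2, S6, S4 costs 27; no covering selection beats 19.

19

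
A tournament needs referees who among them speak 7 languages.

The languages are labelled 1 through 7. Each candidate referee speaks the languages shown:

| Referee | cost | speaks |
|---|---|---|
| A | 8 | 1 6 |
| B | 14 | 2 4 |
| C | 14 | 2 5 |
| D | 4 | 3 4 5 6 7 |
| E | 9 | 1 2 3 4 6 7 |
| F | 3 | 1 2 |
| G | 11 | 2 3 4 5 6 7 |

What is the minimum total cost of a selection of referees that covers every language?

7

D, F together cover every language (D ∪ F = {1, 2, 3, 4, 5, 6, 7}); total cost 4 + 3 = 7.
No covering selection has total cost below 7.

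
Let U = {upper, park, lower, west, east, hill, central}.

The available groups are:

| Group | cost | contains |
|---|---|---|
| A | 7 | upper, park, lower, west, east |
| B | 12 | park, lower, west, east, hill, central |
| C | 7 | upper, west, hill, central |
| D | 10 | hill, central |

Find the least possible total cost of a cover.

14

A, C together cover every element (A ∪ C = {upper, park, lower, west, east, hill, central}); total cost 7 + 7 = 14.
No covering selection has total cost below 14.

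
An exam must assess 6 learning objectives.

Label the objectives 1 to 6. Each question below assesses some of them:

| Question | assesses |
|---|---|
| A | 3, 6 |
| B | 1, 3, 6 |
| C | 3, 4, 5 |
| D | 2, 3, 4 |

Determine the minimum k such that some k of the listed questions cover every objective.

3

Take {B, C, D}. Their union is {1, 2, 3, 4, 5, 6}, which is all 6 objectives.
Only B contains 1, so B is forced; the remaining 3 objectives need at least 2 more questions (each remaining question adds at most 2) — so at least 3 questions are needed, and 3 is optimal.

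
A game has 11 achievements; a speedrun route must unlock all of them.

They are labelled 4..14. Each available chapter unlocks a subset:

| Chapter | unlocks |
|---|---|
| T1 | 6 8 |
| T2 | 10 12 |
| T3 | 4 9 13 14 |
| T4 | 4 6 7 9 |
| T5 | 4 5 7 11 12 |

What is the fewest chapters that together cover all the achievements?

4

Take {T1, T2, T3, T5}. Their union is {4, 5, 6, 7, 8, 9, 10, 11, 12, 13, 14}, which is all 11 achievements.
Only T2 contains 10, so T2 is forced; the remaining 9 achievements need at least 3 more chapters (each remaining chapter adds at most 4) — so at least 4 chapters are needed, and 4 is optimal.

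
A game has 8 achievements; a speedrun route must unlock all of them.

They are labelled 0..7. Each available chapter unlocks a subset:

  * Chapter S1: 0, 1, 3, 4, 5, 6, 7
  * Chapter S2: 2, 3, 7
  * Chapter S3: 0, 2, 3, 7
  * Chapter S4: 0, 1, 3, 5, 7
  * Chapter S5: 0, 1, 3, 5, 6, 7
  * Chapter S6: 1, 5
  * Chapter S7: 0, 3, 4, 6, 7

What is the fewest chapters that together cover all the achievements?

Take {S1, S3}. Their union is {0, 1, 2, 3, 4, 5, 6, 7}, which is all 8 achievements.
No single chapter has all 8 achievements (the largest, S1, has 7), so 2 is optimal.

2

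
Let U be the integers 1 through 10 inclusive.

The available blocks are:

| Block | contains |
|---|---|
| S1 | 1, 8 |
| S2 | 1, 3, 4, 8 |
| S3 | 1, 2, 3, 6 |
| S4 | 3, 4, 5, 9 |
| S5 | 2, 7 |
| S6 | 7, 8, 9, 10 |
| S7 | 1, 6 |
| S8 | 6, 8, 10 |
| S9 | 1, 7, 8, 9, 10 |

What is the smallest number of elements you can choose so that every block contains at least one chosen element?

Take H = {1, 5, 7, 8}. Each listed block contains at least one of these, so H is a hitting set of size 4.
No choice of 3 elements meets every block, so 4 is the minimum.

4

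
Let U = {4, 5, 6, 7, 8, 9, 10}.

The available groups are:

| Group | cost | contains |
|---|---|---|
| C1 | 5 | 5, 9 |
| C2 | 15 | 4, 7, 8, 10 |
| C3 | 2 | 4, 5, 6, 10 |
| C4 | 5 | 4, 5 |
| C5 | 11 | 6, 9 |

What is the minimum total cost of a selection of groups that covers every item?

22

C1, C2, C3 together cover every item (C1 ∪ C2 ∪ C3 = {4, 5, 6, 7, 8, 9, 10}); total cost 5 + 15 + 2 = 22.
No covering selection has total cost below 22.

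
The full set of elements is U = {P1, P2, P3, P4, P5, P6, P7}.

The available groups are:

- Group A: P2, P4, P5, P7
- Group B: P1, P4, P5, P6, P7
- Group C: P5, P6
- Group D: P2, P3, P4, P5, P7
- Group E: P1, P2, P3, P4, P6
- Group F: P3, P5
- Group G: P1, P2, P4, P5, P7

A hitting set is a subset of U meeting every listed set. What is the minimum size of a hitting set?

The 2 elements {P5, P6} hit every group.
No single element lies in every group, so at least 2 are needed and 2 is optimal.

2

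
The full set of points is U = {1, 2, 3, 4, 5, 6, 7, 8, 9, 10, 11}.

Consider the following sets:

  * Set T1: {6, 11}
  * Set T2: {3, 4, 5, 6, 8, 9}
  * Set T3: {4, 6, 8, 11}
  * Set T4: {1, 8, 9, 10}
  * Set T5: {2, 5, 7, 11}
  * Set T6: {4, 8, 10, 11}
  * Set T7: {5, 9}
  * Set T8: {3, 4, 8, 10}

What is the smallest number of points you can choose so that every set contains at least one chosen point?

The 3 points {5, 6, 8} hit every set.
The sets T1, T7, T8 are pairwise disjoint, so any hitting set needs a separate point for each — at least 3. Hence 3 is optimal.

3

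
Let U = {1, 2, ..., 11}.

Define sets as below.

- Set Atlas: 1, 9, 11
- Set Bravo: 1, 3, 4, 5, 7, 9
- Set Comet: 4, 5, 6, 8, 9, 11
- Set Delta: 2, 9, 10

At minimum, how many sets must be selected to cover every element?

3

Bravo, Comet, and Delta cover everything between them: the union {1, 2, 3, 4, 5, 6, 7, 8, 9, 10, 11} is all of U.
Only Delta contains 2, so Delta is forced; the remaining 8 elements need at least 2 more sets (each remaining set adds at most 5) — so at least 3 sets are needed, and 3 is optimal.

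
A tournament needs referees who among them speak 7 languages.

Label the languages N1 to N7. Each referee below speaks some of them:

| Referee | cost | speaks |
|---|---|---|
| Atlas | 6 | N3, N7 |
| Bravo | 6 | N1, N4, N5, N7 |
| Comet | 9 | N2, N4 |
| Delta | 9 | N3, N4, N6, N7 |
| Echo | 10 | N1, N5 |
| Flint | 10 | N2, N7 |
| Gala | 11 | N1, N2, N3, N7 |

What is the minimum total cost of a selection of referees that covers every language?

24

Bravo, Comet, Delta together cover every language (Bravo ∪ Comet ∪ Delta = {N1, N2, N3, N4, N5, N6, N7}); total cost 6 + 9 + 9 = 24.
No covering selection has total cost below 24.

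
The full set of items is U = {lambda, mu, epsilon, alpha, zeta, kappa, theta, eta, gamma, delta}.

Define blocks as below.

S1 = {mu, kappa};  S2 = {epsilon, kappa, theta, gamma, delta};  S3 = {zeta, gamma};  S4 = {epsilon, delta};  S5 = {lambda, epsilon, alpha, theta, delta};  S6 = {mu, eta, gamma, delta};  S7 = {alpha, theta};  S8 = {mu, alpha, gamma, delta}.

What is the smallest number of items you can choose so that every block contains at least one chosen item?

4

The 4 items {mu, theta, gamma, delta} hit every block.
The blocks S1, S3, S4, S7 are pairwise disjoint, so any hitting set needs a separate item for each — at least 4. Hence 4 is optimal.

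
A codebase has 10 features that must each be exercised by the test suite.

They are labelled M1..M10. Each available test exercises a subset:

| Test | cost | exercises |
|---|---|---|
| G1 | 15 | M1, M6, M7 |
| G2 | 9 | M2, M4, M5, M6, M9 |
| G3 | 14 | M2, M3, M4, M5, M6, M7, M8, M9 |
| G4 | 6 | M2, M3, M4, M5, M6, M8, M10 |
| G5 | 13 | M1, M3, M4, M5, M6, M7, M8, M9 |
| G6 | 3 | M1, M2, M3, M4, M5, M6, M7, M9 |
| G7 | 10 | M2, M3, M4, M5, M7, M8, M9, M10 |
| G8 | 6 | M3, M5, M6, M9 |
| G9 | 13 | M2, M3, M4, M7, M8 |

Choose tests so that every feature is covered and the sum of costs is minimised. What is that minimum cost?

9

G4, G6 together cover every feature (G4 ∪ G6 = {M1, M2, M3, M4, M5, M6, M7, M8, M9, M10}); total cost 6 + 3 = 9.
No covering selection has total cost below 9.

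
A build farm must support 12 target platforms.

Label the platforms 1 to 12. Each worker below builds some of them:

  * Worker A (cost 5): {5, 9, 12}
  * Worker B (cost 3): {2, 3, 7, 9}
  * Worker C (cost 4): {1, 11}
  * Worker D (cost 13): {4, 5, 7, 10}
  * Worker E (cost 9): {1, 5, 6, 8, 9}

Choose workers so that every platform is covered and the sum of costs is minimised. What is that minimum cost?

34

A, B, C, D, E together cover every platform (A ∪ B ∪ C ∪ D ∪ E = {1, 2, 3, 4, 5, 6, 7, 8, 9, 10, 11, 12}); total cost 5 + 3 + 4 + 13 + 9 = 34.
No covering selection has total cost below 34.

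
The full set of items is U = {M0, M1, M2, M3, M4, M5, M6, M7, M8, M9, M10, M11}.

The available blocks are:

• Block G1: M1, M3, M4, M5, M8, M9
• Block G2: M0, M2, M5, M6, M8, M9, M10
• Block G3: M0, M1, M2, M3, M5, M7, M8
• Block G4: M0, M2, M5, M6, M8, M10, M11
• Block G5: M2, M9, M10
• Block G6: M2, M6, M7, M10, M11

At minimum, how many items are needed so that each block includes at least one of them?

2

Take H = {M5, M10}. Each listed block contains at least one of these, so H is a hitting set of size 2.
The blocks G1, G6 are pairwise disjoint, so any hitting set needs a separate item for each — at least 2. Hence 2 is optimal.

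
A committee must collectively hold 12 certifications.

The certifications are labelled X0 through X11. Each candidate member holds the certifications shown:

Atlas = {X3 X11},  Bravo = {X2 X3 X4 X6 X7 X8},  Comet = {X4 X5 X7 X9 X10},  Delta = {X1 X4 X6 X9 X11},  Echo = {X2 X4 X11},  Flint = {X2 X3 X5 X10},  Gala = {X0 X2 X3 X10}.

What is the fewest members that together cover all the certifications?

Bravo and Comet and Delta and Gala together: Bravo ∪ Comet ∪ Delta ∪ Gala = {X0, X1, X2, X3, X4, X5, X6, X7, X8, X9, X10, X11} — every certification is covered.
No 3 of the 7 members cover everything (all 35 combinations miss at least one certification), so 4 is optimal.

4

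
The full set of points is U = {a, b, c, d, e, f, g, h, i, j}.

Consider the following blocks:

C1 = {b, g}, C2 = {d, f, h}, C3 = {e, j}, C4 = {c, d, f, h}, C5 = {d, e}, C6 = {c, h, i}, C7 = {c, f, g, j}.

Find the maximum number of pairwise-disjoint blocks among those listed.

C1, C3, C4 are pairwise disjoint (C1={b,g}; C3={e,j}; C4={c,d,f,h}).
Every remaining block overlaps one of these, and no 4 of the listed blocks are pairwise disjoint, so 3 is the maximum.

3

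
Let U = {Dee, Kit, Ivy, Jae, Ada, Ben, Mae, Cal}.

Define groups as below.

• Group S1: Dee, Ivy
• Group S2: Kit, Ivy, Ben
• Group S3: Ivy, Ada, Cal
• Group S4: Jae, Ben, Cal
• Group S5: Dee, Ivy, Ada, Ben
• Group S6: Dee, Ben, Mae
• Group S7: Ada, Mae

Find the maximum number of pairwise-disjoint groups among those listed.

S1, S4, S7 are pairwise disjoint (S1={Dee,Ivy}; S4={Jae,Ben,Cal}; S7={Ada,Mae}).
Every remaining group overlaps one of these, and no 4 of the listed groups are pairwise disjoint, so 3 is the maximum.

3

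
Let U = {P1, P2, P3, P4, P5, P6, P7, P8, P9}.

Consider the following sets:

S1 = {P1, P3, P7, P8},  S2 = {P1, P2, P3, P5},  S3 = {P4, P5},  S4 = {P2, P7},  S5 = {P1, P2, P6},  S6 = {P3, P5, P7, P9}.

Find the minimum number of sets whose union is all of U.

4

S1 and S3 and S5 and S6 together: S1 ∪ S3 ∪ S5 ∪ S6 = {P1, P2, P3, P4, P5, P6, P7, P8, P9} — every element is covered.
Only S1 contains P8, so S1 is forced; the remaining 5 elements need at least 3 more sets (each remaining set adds at most 2) — so at least 4 sets are needed, and 4 is optimal.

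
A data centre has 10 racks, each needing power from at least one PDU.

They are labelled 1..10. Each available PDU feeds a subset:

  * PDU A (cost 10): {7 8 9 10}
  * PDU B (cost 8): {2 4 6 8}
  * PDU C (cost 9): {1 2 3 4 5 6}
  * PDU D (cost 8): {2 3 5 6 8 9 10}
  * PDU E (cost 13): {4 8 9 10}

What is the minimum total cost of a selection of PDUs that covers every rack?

A, C together cover every rack (A ∪ C = {1, 2, 3, 4, 5, 6, 7, 8, 9, 10}); total cost 10 + 9 = 19.
The greedy pick D, C, A costs 27; no covering selection beats 19.

19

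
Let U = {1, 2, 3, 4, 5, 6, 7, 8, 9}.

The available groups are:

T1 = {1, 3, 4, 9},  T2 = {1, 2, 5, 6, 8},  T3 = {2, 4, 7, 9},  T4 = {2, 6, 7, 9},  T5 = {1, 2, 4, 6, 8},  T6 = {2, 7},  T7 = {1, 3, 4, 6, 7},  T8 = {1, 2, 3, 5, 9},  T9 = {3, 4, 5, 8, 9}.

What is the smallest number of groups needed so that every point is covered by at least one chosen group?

3

T2, T4, and T7 cover everything between them: the union {1, 2, 3, 4, 5, 6, 7, 8, 9} is all of U.
No 2 of the 9 groups cover everything (all 36 combinations miss at least one point), so 3 is optimal.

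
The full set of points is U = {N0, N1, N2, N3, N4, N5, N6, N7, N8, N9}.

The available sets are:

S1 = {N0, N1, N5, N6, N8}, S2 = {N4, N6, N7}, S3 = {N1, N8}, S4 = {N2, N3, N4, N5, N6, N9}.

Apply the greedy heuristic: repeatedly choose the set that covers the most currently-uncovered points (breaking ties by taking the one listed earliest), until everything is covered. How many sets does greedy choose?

Greedy: pick S4 (covers 6 new) → pick S1 (covers 3 new) → pick S2 (covers 1 new). Total picks: 3.

3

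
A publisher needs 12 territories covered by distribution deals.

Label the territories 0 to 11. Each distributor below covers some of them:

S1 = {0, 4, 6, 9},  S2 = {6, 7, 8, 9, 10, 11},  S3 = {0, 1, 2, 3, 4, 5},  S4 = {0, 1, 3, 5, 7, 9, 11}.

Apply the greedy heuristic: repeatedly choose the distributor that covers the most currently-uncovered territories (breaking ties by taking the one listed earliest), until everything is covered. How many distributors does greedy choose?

Greedy: pick S4 (covers 7 new) → pick S2 (covers 3 new) → pick S3 (covers 2 new). Total picks: 3.
(The true minimum cover uses only 2 distributors, so greedy is not optimal here.)

3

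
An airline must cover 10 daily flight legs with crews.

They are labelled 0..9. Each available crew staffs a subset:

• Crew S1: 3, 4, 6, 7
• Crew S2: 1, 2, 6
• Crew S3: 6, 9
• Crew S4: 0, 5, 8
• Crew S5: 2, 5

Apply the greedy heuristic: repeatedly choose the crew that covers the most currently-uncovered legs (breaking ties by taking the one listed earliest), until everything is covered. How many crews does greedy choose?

4

Greedy: pick S1 (covers 4 new) → pick S4 (covers 3 new) → pick S2 (covers 2 new) → pick S3 (covers 1 new). Total picks: 4.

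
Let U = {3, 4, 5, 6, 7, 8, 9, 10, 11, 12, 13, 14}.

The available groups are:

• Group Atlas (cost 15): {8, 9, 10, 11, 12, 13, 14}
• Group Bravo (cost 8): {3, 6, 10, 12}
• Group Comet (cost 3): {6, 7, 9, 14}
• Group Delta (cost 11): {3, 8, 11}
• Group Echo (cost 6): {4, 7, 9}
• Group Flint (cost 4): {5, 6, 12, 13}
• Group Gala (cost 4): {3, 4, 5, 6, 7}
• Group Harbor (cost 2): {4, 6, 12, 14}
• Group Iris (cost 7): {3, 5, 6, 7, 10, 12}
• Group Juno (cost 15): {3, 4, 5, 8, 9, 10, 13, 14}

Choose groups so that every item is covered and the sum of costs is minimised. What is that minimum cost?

19

Atlas, Gala together cover every item (Atlas ∪ Gala = {3, 4, 5, 6, 7, 8, 9, 10, 11, 12, 13, 14}); total cost 15 + 4 = 19.
The greedy pick Harbor, Gala, Atlas costs 21; no covering selection beats 19.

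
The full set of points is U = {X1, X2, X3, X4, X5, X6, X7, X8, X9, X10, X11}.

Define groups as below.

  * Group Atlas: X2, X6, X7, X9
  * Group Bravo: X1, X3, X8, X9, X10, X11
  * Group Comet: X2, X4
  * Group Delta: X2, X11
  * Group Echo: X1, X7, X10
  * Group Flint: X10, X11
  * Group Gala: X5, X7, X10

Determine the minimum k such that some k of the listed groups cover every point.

Take {Atlas, Bravo, Comet, Gala}. Their union is {X1, X2, X3, X4, X5, X6, X7, X8, X9, X10, X11}, which is all 11 points.
No 3 of the 7 groups cover everything (all 35 combinations miss at least one point), so 4 is optimal.

4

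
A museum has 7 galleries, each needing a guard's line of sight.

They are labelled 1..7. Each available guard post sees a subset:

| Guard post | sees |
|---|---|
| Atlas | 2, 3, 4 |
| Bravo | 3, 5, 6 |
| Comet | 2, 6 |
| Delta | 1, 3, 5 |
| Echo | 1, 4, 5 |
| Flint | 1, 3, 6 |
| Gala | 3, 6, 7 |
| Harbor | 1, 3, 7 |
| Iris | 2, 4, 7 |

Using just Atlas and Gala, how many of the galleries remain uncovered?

2

Union of Atlas, Gala = {2, 3, 4, 6, 7}.
Not covered: 1, 5 — 2 galleries.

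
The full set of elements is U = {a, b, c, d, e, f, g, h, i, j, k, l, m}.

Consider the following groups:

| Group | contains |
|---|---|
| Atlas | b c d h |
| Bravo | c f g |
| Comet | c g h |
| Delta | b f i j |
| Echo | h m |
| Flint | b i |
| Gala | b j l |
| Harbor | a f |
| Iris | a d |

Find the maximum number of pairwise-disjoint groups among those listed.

4

Bravo, Echo, Gala, Iris are pairwise disjoint (Bravo={c,f,g}; Echo={h,m}; Gala={b,j,l}; Iris={a,d}).
Every remaining group overlaps one of these, and no 5 of the listed groups are pairwise disjoint, so 4 is the maximum.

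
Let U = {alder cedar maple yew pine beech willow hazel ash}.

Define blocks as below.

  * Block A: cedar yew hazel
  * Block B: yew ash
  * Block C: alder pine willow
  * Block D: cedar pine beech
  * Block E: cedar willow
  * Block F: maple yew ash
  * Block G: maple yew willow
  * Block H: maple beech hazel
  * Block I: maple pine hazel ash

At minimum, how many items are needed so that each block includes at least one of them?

4

The 4 items {cedar, maple, yew, pine} hit every block.
No choice of 3 items meets every block, so 4 is the minimum.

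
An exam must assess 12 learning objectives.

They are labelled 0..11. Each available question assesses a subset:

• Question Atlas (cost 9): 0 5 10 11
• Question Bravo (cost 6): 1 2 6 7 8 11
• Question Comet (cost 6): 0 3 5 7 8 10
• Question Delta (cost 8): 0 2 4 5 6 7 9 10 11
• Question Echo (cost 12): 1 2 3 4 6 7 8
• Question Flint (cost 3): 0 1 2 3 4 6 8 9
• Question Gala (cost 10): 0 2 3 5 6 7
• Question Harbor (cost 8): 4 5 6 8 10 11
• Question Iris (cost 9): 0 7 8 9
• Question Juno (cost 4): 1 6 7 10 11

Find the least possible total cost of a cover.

11

Delta, Flint together cover every objective (Delta ∪ Flint = {0, 1, 2, 3, 4, 5, 6, 7, 8, 9, 10, 11}); total cost 8 + 3 = 11.
The greedy pick Flint, Juno, Comet costs 13; no covering selection beats 11.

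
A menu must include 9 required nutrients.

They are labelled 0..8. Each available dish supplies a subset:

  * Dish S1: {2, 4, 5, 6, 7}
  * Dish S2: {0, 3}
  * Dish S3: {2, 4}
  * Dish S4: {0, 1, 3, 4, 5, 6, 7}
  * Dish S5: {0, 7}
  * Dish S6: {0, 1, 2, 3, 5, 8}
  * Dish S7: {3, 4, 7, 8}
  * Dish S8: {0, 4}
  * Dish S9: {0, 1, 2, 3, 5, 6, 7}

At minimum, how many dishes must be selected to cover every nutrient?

2

S1 and S6 together: S1 ∪ S6 = {0, 1, 2, 3, 4, 5, 6, 7, 8} — every nutrient is covered.
No single dish has all 9 nutrients (the largest, S4, has 7), so 2 is optimal.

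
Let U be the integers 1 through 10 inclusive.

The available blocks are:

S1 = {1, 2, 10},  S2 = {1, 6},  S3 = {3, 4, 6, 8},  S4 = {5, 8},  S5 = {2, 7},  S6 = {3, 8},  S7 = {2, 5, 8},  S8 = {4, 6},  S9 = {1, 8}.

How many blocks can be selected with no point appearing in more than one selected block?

3

S1, S4, S8 are pairwise disjoint (S1={1,2,10}; S4={5,8}; S8={4,6}).
Every remaining block overlaps one of these, and no 4 of the listed blocks are pairwise disjoint, so 3 is the maximum.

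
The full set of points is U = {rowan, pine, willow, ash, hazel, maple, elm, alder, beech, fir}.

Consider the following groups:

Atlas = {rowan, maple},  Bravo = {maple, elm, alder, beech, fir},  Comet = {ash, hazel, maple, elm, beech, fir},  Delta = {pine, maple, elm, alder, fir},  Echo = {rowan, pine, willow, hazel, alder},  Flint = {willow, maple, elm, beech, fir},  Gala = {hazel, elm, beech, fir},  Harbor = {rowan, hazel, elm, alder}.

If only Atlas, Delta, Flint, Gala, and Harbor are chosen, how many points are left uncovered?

Union of Atlas, Delta, Flint, Gala, Harbor = {rowan, pine, willow, hazel, maple, elm, alder, beech, fir}.
Not covered: ash — 1 point.

1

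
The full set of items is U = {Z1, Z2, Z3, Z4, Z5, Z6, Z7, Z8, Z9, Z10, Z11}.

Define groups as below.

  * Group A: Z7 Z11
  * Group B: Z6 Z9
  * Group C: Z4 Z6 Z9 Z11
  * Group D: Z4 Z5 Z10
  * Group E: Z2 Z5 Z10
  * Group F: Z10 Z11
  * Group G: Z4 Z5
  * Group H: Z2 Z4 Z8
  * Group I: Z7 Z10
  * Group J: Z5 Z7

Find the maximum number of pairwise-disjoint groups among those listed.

B, F, H, J are pairwise disjoint (B={Z6,Z9}; F={Z10,Z11}; H={Z2,Z4,Z8}; J={Z5,Z7}).
Every remaining group overlaps one of these, and no 5 of the listed groups are pairwise disjoint, so 4 is the maximum.

4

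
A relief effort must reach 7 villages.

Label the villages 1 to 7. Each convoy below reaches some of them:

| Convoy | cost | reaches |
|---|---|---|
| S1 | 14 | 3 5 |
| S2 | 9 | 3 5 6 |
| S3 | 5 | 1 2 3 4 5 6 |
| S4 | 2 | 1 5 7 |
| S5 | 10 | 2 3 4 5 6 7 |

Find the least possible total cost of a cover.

7

S3, S4 together cover every village (S3 ∪ S4 = {1, 2, 3, 4, 5, 6, 7}); total cost 5 + 2 = 7.
No covering selection has total cost below 7.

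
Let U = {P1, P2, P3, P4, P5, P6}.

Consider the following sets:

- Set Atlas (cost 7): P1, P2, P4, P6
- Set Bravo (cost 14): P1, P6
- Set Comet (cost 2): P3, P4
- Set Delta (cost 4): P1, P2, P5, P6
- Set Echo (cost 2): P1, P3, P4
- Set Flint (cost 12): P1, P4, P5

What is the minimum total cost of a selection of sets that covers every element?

Delta, Echo together cover every element (Delta ∪ Echo = {P1, P2, P3, P4, P5, P6}); total cost 4 + 2 = 6.
No covering selection has total cost below 6.

6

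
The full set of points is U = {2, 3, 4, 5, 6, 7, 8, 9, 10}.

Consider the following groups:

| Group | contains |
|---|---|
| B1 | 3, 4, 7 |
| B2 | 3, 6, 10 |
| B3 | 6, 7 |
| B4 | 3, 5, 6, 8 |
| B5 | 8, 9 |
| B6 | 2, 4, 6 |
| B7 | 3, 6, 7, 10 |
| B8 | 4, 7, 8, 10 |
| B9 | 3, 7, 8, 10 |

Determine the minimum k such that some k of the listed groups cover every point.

B4 and B5 and B6 and B9 together: B4 ∪ B5 ∪ B6 ∪ B9 = {2, 3, 4, 5, 6, 7, 8, 9, 10} — every point is covered.
No 3 of the 9 groups cover everything (all 84 combinations miss at least one point), so 4 is optimal.

4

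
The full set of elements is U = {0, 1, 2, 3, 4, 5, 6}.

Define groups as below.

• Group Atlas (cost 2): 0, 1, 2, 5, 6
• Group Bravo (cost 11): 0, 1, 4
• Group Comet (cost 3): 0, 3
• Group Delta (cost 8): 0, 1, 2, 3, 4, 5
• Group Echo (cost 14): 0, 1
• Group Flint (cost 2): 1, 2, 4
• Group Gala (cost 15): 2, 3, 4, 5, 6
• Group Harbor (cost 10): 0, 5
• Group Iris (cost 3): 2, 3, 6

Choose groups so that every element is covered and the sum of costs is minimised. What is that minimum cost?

7

Atlas, Flint, Iris together cover every element (Atlas ∪ Flint ∪ Iris = {0, 1, 2, 3, 4, 5, 6}); total cost 2 + 2 + 3 = 7.
No covering selection has total cost below 7.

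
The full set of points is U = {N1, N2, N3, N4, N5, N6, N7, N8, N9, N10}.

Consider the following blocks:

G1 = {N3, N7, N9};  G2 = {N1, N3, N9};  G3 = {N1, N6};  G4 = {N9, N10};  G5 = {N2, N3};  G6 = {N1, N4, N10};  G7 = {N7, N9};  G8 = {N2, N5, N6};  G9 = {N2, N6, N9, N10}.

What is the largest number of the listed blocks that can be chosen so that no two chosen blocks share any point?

G6, G7, G8 are pairwise disjoint (G6={N1,N4,N10}; G7={N7,N9}; G8={N2,N5,N6}).
Every remaining block overlaps one of these, and no 4 of the listed blocks are pairwise disjoint, so 3 is the maximum.

3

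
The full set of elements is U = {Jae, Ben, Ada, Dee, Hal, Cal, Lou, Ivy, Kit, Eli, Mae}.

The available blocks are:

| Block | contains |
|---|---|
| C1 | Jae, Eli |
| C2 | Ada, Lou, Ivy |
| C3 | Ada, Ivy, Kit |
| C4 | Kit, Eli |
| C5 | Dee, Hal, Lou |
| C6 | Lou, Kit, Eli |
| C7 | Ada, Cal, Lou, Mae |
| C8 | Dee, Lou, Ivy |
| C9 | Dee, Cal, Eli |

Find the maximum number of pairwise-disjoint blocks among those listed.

3

C1, C3, C5 are pairwise disjoint (C1={Jae,Eli}; C3={Ada,Ivy,Kit}; C5={Dee,Hal,Lou}).
Every remaining block overlaps one of these, and no 4 of the listed blocks are pairwise disjoint, so 3 is the maximum.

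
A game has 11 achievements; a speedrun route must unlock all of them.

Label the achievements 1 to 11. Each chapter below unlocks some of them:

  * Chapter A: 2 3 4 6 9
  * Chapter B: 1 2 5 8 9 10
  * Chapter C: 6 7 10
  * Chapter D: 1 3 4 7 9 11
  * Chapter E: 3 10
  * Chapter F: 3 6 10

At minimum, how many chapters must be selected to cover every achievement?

Take {B, D, F}. Their union is {1, 2, 3, 4, 5, 6, 7, 8, 9, 10, 11}, which is all 11 achievements.
Only B contains 5, so B is forced; the remaining 5 achievements need at least 2 more chapters (each remaining chapter adds at most 4) — so at least 3 chapters are needed, and 3 is optimal.

3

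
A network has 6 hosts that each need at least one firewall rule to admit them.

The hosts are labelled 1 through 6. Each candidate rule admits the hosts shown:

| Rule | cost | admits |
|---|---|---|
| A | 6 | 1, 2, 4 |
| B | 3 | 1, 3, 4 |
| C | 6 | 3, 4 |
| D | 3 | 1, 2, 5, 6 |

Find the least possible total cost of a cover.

B, D together cover every host (B ∪ D = {1, 2, 3, 4, 5, 6}); total cost 3 + 3 = 6.
No covering selection has total cost below 6.

6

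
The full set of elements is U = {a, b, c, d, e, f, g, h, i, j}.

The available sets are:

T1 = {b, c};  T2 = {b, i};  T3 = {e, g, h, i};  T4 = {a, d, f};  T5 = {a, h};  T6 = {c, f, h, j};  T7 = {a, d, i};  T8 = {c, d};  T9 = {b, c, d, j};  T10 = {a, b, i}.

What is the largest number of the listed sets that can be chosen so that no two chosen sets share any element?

3

T2, T5, T8 are pairwise disjoint (T2={b,i}; T5={a,h}; T8={c,d}).
Every remaining set overlaps one of these, and no 4 of the listed sets are pairwise disjoint, so 3 is the maximum.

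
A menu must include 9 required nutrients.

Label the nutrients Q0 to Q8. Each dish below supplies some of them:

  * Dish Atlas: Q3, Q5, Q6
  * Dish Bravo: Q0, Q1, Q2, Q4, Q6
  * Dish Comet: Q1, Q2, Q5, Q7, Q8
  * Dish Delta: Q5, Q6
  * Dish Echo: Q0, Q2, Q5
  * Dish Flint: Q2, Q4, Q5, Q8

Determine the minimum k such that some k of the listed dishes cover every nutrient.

Atlas and Bravo and Comet together: Atlas ∪ Bravo ∪ Comet = {Q0, Q1, Q2, Q3, Q4, Q5, Q6, Q7, Q8} — every nutrient is covered.
Only Atlas contains Q3, so Atlas is forced; the remaining 6 nutrients need at least 2 more dishes (each remaining dish adds at most 4) — so at least 3 dishes are needed, and 3 is optimal.

3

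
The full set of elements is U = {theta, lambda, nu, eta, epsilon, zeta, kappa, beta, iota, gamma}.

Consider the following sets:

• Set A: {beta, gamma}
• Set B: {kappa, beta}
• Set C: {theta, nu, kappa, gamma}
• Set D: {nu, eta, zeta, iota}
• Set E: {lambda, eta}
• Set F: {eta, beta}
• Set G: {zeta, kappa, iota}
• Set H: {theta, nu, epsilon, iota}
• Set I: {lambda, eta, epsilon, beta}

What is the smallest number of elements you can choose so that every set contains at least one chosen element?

Take T = {theta, eta, zeta, beta}. Each listed set contains at least one of these, so T is a hitting set of size 4.
No choice of 3 elements meets every set, so 4 is the minimum.

4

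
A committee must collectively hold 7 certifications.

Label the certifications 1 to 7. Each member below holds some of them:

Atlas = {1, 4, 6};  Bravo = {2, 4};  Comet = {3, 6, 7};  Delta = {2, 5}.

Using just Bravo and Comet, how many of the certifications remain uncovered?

Union of Bravo, Comet = {2, 3, 4, 6, 7}.
Not covered: 1, 5 — 2 certifications.

2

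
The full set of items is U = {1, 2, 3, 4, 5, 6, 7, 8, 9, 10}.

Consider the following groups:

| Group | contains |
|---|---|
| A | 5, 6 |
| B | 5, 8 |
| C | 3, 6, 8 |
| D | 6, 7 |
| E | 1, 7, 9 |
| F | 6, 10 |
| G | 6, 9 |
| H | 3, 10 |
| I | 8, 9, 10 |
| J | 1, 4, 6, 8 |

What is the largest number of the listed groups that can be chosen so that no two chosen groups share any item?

B, G, H are pairwise disjoint (B={5,8}; G={6,9}; H={3,10}).
Every remaining group overlaps one of these, and no 4 of the listed groups are pairwise disjoint, so 3 is the maximum.

3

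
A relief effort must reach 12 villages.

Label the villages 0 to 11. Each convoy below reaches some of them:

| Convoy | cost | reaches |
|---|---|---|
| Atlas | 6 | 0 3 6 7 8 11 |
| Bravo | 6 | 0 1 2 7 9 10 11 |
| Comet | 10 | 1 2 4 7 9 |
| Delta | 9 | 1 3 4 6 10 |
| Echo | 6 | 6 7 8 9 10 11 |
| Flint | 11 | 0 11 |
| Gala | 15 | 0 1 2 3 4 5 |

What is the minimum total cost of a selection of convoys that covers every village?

Echo, Gala together cover every village (Echo ∪ Gala = {0, 1, 2, 3, 4, 5, 6, 7, 8, 9, 10, 11}); total cost 6 + 15 = 21.
The greedy pick Bravo, Atlas, Gala costs 27; no covering selection beats 21.

21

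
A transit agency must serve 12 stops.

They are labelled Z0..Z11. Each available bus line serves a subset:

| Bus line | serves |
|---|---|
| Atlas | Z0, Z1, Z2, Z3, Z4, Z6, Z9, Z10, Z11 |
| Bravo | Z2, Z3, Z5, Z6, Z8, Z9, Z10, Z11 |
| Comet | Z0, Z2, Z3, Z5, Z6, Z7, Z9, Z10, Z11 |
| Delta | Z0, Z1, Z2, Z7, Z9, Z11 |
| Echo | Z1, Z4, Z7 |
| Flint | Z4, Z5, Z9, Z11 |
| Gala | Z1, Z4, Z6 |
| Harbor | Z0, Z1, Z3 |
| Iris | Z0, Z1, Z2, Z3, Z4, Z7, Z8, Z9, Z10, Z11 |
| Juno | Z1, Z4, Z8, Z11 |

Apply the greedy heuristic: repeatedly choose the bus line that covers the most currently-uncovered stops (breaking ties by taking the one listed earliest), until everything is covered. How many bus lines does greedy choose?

Greedy: pick Iris (covers 10 new) → pick Bravo (covers 2 new). Total picks: 2.

2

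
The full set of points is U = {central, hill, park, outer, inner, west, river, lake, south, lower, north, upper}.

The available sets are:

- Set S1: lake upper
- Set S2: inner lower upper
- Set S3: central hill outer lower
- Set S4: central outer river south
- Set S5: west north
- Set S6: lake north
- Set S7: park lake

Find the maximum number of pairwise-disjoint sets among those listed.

S2, S4, S5, S7 are pairwise disjoint (S2={inner,lower,upper}; S4={central,outer,river,south}; S5={west,north}; S7={park,lake}).
Every remaining set overlaps one of these, and no 5 of the listed sets are pairwise disjoint, so 4 is the maximum.

4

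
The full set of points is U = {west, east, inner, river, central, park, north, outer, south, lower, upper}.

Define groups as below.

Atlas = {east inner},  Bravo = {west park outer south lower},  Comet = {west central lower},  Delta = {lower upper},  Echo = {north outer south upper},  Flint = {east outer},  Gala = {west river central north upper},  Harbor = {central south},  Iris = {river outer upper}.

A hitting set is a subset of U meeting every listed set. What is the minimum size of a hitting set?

4

H = {east, central, park, upper} meets every group (each contains at least one member of H), and |H| = 4.
No choice of 3 points meets every group, so 4 is the minimum.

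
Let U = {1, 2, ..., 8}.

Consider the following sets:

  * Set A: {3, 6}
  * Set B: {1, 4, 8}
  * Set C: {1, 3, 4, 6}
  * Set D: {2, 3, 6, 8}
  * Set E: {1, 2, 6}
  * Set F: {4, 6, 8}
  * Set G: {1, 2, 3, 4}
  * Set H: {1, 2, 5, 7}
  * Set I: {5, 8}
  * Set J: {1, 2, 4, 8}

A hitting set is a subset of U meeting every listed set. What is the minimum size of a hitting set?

3

T = {2, 3, 8} meets every set (each contains at least one member of T), and |T| = 3.
No choice of 2 elements meets every set, so 3 is the minimum.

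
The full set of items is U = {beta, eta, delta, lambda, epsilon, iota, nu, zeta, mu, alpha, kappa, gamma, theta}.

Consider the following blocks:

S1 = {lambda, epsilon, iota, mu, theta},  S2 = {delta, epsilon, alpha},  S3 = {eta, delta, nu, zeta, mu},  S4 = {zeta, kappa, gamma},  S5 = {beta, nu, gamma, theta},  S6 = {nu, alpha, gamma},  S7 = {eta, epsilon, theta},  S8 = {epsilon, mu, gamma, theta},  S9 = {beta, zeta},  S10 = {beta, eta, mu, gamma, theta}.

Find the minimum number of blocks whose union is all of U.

S1 and S2 and S3 and S4 and S5 together: S1 ∪ S2 ∪ S3 ∪ S4 ∪ S5 = {beta, eta, delta, lambda, epsilon, iota, nu, zeta, mu, alpha, kappa, gamma, theta} — every item is covered.
No 4 of the 10 blocks cover everything (all 210 combinations miss at least one item), so 5 is optimal.

5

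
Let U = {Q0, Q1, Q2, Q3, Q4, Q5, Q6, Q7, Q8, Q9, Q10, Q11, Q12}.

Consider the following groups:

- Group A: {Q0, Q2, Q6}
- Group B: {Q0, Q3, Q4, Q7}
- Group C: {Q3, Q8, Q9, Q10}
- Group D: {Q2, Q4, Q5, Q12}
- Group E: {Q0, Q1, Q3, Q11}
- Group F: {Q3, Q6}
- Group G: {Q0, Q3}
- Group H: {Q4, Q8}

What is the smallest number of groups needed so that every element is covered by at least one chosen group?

Take {A, B, C, D, E}. Their union is {Q0, Q1, Q2, Q3, Q4, Q5, Q6, Q7, Q8, Q9, Q10, Q11, Q12}, which is all 13 elements.
No 4 of the 8 groups cover everything (all 70 combinations miss at least one element), so 5 is optimal.

5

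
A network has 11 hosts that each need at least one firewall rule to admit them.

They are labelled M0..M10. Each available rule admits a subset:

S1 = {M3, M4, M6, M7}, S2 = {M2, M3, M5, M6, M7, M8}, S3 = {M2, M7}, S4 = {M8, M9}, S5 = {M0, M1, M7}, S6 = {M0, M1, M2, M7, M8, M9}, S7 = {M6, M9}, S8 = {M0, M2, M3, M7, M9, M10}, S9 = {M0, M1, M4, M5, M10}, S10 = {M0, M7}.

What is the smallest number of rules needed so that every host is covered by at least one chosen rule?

Take {S2, S6, S9}. Their union is {M0, M1, M2, M3, M4, M5, M6, M7, M8, M9, M10}, which is all 11 hosts.
No 2 of the 10 rules cover everything (all 45 combinations miss at least one host), so 3 is optimal.

3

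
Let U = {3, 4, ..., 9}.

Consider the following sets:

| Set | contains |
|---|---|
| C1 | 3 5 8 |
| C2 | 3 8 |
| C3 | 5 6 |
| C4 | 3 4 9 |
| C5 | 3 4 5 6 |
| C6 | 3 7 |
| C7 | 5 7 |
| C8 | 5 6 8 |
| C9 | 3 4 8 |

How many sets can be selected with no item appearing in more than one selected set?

C6, C8 are pairwise disjoint (C6={3,7}; C8={5,6,8}).
Every remaining set overlaps one of these, and no 3 of the listed sets are pairwise disjoint, so 2 is the maximum.

2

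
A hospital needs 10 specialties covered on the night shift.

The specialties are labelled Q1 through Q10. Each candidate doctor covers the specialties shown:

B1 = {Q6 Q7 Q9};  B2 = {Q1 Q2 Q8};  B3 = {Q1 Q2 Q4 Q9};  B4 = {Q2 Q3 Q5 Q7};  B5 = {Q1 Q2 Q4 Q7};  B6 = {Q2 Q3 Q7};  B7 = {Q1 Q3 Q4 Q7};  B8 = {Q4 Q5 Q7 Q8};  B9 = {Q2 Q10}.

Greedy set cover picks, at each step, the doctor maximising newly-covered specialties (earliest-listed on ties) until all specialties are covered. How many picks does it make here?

5

Greedy: pick B3 (covers 4 new) → pick B4 (covers 3 new) → pick B1 (covers 1 new) → pick B2 (covers 1 new) → pick B9 (covers 1 new). Total picks: 5.
(The true minimum cover uses only 4 doctors, so greedy is not optimal here.)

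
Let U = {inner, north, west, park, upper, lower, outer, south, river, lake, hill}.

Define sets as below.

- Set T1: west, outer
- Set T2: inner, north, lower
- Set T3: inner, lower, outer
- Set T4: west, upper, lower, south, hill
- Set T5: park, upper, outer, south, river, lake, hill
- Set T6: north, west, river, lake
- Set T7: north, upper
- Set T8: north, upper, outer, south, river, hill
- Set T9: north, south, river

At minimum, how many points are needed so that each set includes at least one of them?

H = {north, upper, outer} meets every set (each contains at least one member of H), and |H| = 3.
No choice of 2 points meets every set, so 3 is the minimum.

3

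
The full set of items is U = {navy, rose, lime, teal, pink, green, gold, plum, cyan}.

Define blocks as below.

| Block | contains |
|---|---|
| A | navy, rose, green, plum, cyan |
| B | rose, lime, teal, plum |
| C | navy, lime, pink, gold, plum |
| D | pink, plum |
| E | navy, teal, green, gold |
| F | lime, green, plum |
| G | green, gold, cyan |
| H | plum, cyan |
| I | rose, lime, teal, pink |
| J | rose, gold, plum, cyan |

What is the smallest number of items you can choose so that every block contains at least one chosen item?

Take T = {pink, gold, plum}. Each listed block contains at least one of these, so T is a hitting set of size 3.
No choice of 2 items meets every block, so 3 is the minimum.

3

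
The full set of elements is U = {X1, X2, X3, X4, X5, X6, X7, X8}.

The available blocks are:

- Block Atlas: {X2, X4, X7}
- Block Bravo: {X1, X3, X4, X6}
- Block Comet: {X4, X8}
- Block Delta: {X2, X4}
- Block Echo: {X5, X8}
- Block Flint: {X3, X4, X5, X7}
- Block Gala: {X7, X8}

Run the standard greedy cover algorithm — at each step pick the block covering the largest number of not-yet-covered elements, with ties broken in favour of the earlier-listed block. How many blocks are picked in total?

Greedy: pick Bravo (covers 4 new) → pick Atlas (covers 2 new) → pick Echo (covers 2 new). Total picks: 3.

3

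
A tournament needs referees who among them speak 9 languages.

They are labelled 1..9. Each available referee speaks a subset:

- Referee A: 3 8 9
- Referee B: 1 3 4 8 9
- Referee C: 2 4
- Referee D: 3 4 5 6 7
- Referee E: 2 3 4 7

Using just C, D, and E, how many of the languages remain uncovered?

Union of C, D, E = {2, 3, 4, 5, 6, 7}.
Not covered: 1, 8, 9 — 3 languages.

3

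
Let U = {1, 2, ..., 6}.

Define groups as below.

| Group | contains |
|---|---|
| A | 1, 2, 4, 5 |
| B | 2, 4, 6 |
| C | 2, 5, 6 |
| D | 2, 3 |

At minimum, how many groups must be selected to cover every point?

A and C and D together: A ∪ C ∪ D = {1, 2, 3, 4, 5, 6} — every point is covered.
Only A contains 1, so A is forced; the remaining 2 points need at least 2 more groups (each remaining group adds at most 1) — so at least 3 groups are needed, and 3 is optimal.

3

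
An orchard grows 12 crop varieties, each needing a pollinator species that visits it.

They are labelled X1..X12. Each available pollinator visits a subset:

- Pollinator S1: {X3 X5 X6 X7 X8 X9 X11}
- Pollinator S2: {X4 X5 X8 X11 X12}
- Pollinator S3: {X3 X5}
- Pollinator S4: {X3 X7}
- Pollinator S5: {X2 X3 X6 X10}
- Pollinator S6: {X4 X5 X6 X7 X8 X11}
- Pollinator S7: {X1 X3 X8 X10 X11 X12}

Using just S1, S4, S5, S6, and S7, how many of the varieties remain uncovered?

Union of S1, S4, S5, S6, S7 = {X1, X2, X3, X4, X5, X6, X7, X8, X9, X10, X11, X12} — that's every variety, so 0 are uncovered.

0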